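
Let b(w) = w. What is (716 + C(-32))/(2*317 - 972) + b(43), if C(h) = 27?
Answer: 13791/338 ≈ 40.802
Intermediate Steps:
(716 + C(-32))/(2*317 - 972) + b(43) = (716 + 27)/(2*317 - 972) + 43 = 743/(634 - 972) + 43 = 743/(-338) + 43 = 743*(-1/338) + 43 = -743/338 + 43 = 13791/338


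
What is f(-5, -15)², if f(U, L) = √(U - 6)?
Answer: -11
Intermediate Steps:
f(U, L) = √(-6 + U)
f(-5, -15)² = (√(-6 - 5))² = (√(-11))² = (I*√11)² = -11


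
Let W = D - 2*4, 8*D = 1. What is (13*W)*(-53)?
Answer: 43407/8 ≈ 5425.9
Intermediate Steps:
D = ⅛ (D = (⅛)*1 = ⅛ ≈ 0.12500)
W = -63/8 (W = ⅛ - 2*4 = ⅛ - 8 = -63/8 ≈ -7.8750)
(13*W)*(-53) = (13*(-63/8))*(-53) = -819/8*(-53) = 43407/8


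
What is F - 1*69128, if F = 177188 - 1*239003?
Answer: -130943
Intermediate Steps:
F = -61815 (F = 177188 - 239003 = -61815)
F - 1*69128 = -61815 - 1*69128 = -61815 - 69128 = -130943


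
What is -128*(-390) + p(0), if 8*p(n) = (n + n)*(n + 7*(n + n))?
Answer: 49920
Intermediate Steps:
p(n) = 15*n²/4 (p(n) = ((n + n)*(n + 7*(n + n)))/8 = ((2*n)*(n + 7*(2*n)))/8 = ((2*n)*(n + 14*n))/8 = ((2*n)*(15*n))/8 = (30*n²)/8 = 15*n²/4)
-128*(-390) + p(0) = -128*(-390) + (15/4)*0² = 49920 + (15/4)*0 = 49920 + 0 = 49920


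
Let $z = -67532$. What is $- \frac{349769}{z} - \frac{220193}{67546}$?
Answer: $\frac{4377711599}{2280758236} \approx 1.9194$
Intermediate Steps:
$- \frac{349769}{z} - \frac{220193}{67546} = - \frac{349769}{-67532} - \frac{220193}{67546} = \left(-349769\right) \left(- \frac{1}{67532}\right) - \frac{220193}{67546} = \frac{349769}{67532} - \frac{220193}{67546} = \frac{4377711599}{2280758236}$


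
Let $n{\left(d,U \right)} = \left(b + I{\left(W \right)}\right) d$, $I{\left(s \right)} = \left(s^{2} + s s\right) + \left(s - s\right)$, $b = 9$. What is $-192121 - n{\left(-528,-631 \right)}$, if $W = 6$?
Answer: $-149353$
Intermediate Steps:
$I{\left(s \right)} = 2 s^{2}$ ($I{\left(s \right)} = \left(s^{2} + s^{2}\right) + 0 = 2 s^{2} + 0 = 2 s^{2}$)
$n{\left(d,U \right)} = 81 d$ ($n{\left(d,U \right)} = \left(9 + 2 \cdot 6^{2}\right) d = \left(9 + 2 \cdot 36\right) d = \left(9 + 72\right) d = 81 d$)
$-192121 - n{\left(-528,-631 \right)} = -192121 - 81 \left(-528\right) = -192121 - -42768 = -192121 + 42768 = -149353$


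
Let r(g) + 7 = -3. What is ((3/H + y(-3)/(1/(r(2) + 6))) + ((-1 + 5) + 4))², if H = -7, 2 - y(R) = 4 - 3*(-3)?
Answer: 130321/49 ≈ 2659.6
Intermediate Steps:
y(R) = -11 (y(R) = 2 - (4 - 3*(-3)) = 2 - (4 + 9) = 2 - 1*13 = 2 - 13 = -11)
r(g) = -10 (r(g) = -7 - 3 = -10)
((3/H + y(-3)/(1/(r(2) + 6))) + ((-1 + 5) + 4))² = ((3/(-7) - 11/(1/(-10 + 6))) + ((-1 + 5) + 4))² = ((3*(-⅐) - 11/(1/(-4))) + (4 + 4))² = ((-3/7 - 11/(-¼)) + 8)² = ((-3/7 - 11*(-4)) + 8)² = ((-3/7 + 44) + 8)² = (305/7 + 8)² = (361/7)² = 130321/49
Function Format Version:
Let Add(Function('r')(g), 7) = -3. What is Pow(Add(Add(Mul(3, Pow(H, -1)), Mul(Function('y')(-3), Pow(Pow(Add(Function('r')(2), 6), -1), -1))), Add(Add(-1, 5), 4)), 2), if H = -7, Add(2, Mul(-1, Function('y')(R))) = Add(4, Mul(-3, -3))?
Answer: Rational(130321, 49) ≈ 2659.6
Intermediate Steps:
Function('y')(R) = -11 (Function('y')(R) = Add(2, Mul(-1, Add(4, Mul(-3, -3)))) = Add(2, Mul(-1, Add(4, 9))) = Add(2, Mul(-1, 13)) = Add(2, -13) = -11)
Function('r')(g) = -10 (Function('r')(g) = Add(-7, -3) = -10)
Pow(Add(Add(Mul(3, Pow(H, -1)), Mul(Function('y')(-3), Pow(Pow(Add(Function('r')(2), 6), -1), -1))), Add(Add(-1, 5), 4)), 2) = Pow(Add(Add(Mul(3, Pow(-7, -1)), Mul(-11, Pow(Pow(Add(-10, 6), -1), -1))), Add(Add(-1, 5), 4)), 2) = Pow(Add(Add(Mul(3, Rational(-1, 7)), Mul(-11, Pow(Pow(-4, -1), -1))), Add(4, 4)), 2) = Pow(Add(Add(Rational(-3, 7), Mul(-11, Pow(Rational(-1, 4), -1))), 8), 2) = Pow(Add(Add(Rational(-3, 7), Mul(-11, -4)), 8), 2) = Pow(Add(Add(Rational(-3, 7), 44), 8), 2) = Pow(Add(Rational(305, 7), 8), 2) = Pow(Rational(361, 7), 2) = Rational(130321, 49)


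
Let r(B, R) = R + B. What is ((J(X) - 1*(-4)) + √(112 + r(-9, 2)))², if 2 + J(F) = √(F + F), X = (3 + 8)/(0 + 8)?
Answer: (4 + √11 + 2*√105)²/4 ≈ 193.36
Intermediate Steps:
r(B, R) = B + R
X = 11/8 ≈ 1.3750
J(F) = -2 + √2*√F (J(F) = -2 + √(F + F) = -2 + √(2*F) = -2 + √2*√F)
((J(X) - 1*(-4)) + √(112 + r(-9, 2)))² = (((-2 + √2*√(11/8)) - 1*(-4)) + √(112 + (-9 + 2)))² = (((-2 + √2*(√22/4)) + 4) + √(112 - 7))² = (((-2 + √11/2) + 4) + √105)² = ((2 + √11/2) + √105)² = (2 + √105 + √11/2)²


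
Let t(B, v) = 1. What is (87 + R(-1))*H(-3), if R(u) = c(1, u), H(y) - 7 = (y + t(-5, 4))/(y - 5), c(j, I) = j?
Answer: 638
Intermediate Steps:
H(y) = 7 + (1 + y)/(-5 + y) (H(y) = 7 + (y + 1)/(y - 5) = 7 + (1 + y)/(-5 + y))
R(u) = 1
(87 + R(-1))*H(-3) = (87 + 1)*(2*(-17 + 4*(-3))/(-5 - 3)) = 88*(2*(-17 - 12)/(-8)) = 88*(2*(-⅛)*(-29)) = 88*(29/4) = 638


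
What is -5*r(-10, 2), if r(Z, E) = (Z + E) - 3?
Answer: 55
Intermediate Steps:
r(Z, E) = -3 + E + Z (r(Z, E) = (E + Z) - 3 = -3 + E + Z)
-5*r(-10, 2) = -5*(-3 + 2 - 10) = -5*(-11) = 55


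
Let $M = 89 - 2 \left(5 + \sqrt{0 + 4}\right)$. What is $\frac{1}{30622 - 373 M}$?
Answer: $\frac{1}{2647} \approx 0.00037779$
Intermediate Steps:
$M = 75$ ($M = 89 - 2 \left(5 + \sqrt{4}\right) = 89 - 2 \left(5 + 2\right) = 89 - 2 \cdot 7 = 89 - 14 = 75$)
$\frac{1}{30622 - 373 M} = \frac{1}{30622 - 27975} = \frac{1}{2647}$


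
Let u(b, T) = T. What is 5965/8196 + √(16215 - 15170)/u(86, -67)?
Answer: 5965/8196 - √1045/67 ≈ 0.24531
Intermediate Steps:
5965/8196 + √(16215 - 15170)/u(86, -67) = 5965/8196 + √(16215 - 15170)/(-67) = 5965*(1/8196) + √1045*(-1/67) = 5965/8196 - √1045/67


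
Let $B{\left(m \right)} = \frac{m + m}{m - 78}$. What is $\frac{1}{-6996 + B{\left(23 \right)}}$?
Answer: $- \frac{55}{384826} \approx -0.00014292$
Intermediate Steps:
$B{\left(m \right)} = \frac{2 m}{-78 + m}$
$\frac{1}{-6996 + B{\left(23 \right)}} = \frac{1}{-6996 + 2 \cdot 23 \frac{1}{-78 + 23}} = \frac{1}{-6996 + 2 \cdot 23 \frac{1}{-55}} = \frac{1}{-6996 + 2 \cdot 23 \left(- \frac{1}{55}\right)} = \frac{1}{-6996 - \frac{46}{55}} = \frac{1}{- \frac{384826}{55}} = - \frac{55}{384826}$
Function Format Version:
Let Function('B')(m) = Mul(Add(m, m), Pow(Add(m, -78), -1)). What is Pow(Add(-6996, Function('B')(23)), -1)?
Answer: Rational(-55, 384826) ≈ -0.00014292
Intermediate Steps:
Function('B')(m) = Mul(2, m, Pow(Add(-78, m), -1)) (Function('B')(m) = Mul(Mul(2, m), Pow(Add(-78, m), -1)) = Mul(2, m, Pow(Add(-78, m), -1)))
Pow(Add(-6996, Function('B')(23)), -1) = Pow(Add(-6996, Mul(2, 23, Pow(Add(-78, 23), -1))), -1) = Pow(Add(-6996, Mul(2, 23, Pow(-55, -1))), -1) = Pow(Add(-6996, Mul(2, 23, Rational(-1, 55))), -1) = Pow(Add(-6996, Rational(-46, 55)), -1) = Pow(Rational(-384826, 55), -1) = Rational(-55, 384826)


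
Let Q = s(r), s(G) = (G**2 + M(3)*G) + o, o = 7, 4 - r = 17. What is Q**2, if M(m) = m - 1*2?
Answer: 26569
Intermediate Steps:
M(m) = -2 + m (M(m) = m - 2 = -2 + m)
r = -13 (r = 4 - 1*17 = 4 - 17 = -13)
s(G) = 7 + G + G**2 (s(G) = (G**2 + (-2 + 3)*G) + 7 = (G**2 + 1*G) + 7 = (G**2 + G) + 7 = (G + G**2) + 7 = 7 + G + G**2)
Q = 163 (Q = 7 - 13 + (-13)**2 = 7 - 13 + 169 = 163)
Q**2 = 163**2 = 26569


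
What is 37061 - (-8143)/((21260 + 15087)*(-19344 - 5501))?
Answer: 33467610460972/903041215 ≈ 37061.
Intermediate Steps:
37061 - (-8143)/((21260 + 15087)*(-19344 - 5501)) = 37061 - (-8143)/(36347*(-24845)) = 37061 - (-8143)/(-903041215) = 37061 - (-8143)*(-1)/903041215 = 37061 - 1*8143/903041215 = 37061 - 8143/903041215 = 33467610460972/903041215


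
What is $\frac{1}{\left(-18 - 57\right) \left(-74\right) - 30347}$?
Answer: $- \frac{1}{24797} \approx -4.0327 \cdot 10^{-5}$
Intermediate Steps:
$\frac{1}{\left(-18 - 57\right) \left(-74\right) - 30347} = \frac{1}{\left(-75\right) \left(-74\right) - 30347} = \frac{1}{5550 - 30347} = \frac{1}{-24797} = - \frac{1}{24797}$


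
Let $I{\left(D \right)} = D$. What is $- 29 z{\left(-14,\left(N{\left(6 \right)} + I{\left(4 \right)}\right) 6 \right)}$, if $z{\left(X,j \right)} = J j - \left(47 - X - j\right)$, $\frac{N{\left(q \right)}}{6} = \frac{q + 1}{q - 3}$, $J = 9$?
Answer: $-29551$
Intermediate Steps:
$N{\left(q \right)} = \frac{6 \left(1 + q\right)}{-3 + q}$ ($N{\left(q \right)} = 6 \frac{q + 1}{q - 3} = 6 \frac{1 + q}{-3 + q} = \frac{6 \left(1 + q\right)}{-3 + q}$)
$z{\left(X,j \right)} = -47 + X + 10 j$ ($z{\left(X,j \right)} = 9 j - \left(47 - X - j\right) = 9 j + \left(-47 + X + j\right) = -47 + X + 10 j$)
$- 29 z{\left(-14,\left(N{\left(6 \right)} + I{\left(4 \right)}\right) 6 \right)} = - 29 \left(-47 - 14 + 10 \left(\frac{6 \left(1 + 6\right)}{-3 + 6} + 4\right) 6\right) = - 29 \left(-47 - 14 + 10 \left(6 \cdot \frac{1}{3} \cdot 7 + 4\right) 6\right) = - 29 \left(-47 - 14 + 10 \left(14 + 4\right) 6\right) = - 29 \left(-47 - 14 + 10 \cdot 18 \cdot 6\right) = - 29 \left(-47 - 14 + 10 \cdot 108\right) = - 29 \left(-47 - 14 + 1080\right) = \left(-29\right) 1019 = -29551$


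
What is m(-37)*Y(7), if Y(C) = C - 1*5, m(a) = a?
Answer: -74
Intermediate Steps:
Y(C) = -5 + C (Y(C) = C - 5 = -5 + C)
m(-37)*Y(7) = -37*(-5 + 7) = -37*2 = -74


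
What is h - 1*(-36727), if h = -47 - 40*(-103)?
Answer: 40800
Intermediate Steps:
h = 4073 (h = -47 + 4120 = 4073)
h - 1*(-36727) = 4073 - 1*(-36727) = 4073 + 36727 = 40800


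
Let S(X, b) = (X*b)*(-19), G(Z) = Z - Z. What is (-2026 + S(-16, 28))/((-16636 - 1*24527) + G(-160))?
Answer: -2162/13721 ≈ -0.15757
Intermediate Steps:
G(Z) = 0
S(X, b) = -19*X*b
(-2026 + S(-16, 28))/((-16636 - 1*24527) + G(-160)) = (-2026 - 19*(-16)*28)/((-16636 - 1*24527) + 0) = (-2026 + 8512)/((-16636 - 24527) + 0) = 6486/(-41163 + 0) = 6486/(-41163) = 6486*(-1/41163) = -2162/13721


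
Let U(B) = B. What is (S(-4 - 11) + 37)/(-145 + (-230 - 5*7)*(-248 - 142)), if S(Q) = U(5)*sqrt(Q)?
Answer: 37/103205 + I*sqrt(15)/20641 ≈ 0.00035851 + 0.00018764*I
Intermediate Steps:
S(Q) = 5*sqrt(Q)
(S(-4 - 11) + 37)/(-145 + (-230 - 5*7)*(-248 - 142)) = (5*sqrt(-4 - 11) + 37)/(-145 + (-230 - 5*7)*(-248 - 142)) = (5*sqrt(-15) + 37)/(-145 + (-230 - 35)*(-390)) = (5*(I*sqrt(15)) + 37)/(-145 - 265*(-390)) = (5*I*sqrt(15) + 37)/(-145 + 103350) = (37 + 5*I*sqrt(15))/103205 = (37 + 5*I*sqrt(15))*(1/103205) = 37/103205 + I*sqrt(15)/20641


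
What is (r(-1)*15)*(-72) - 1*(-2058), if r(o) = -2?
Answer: 4218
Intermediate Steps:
(r(-1)*15)*(-72) - 1*(-2058) = -2*15*(-72) - 1*(-2058) = -30*(-72) + 2058 = 2160 + 2058 = 4218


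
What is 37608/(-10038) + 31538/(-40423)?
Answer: -306134438/67627679 ≈ -4.5268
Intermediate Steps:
37608/(-10038) + 31538/(-40423) = 37608*(-1/10038) + 31538*(-1/40423) = -6268/1673 - 31538/40423 = -306134438/67627679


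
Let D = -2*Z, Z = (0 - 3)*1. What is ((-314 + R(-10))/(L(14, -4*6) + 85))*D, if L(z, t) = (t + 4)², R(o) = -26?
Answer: -408/97 ≈ -4.2062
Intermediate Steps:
Z = -3 (Z = -3*1 = -3)
L(z, t) = (4 + t)²
D = 6 (D = -2*(-3) = 6)
((-314 + R(-10))/(L(14, -4*6) + 85))*D = ((-314 - 26)/((4 - 4*6)² + 85))*6 = -340/((4 - 24)² + 85)*6 = -340/((-20)² + 85)*6 = -340/(400 + 85)*6 = -340/485*6 = -340*1/485*6 = -68/97*6 = -408/97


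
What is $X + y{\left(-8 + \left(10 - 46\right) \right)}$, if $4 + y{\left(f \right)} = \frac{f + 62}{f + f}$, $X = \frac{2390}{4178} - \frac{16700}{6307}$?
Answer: $- \frac{3640809895}{579714212} \approx -6.2803$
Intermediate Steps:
$X = - \frac{27349435}{13175323}$ ($X = 2390 \cdot \frac{1}{4178} - \frac{16700}{6307} = \frac{1195}{2089} - \frac{16700}{6307} = - \frac{27349435}{13175323} \approx -2.0758$)
$y{\left(f \right)} = -4 + \frac{62 + f}{2 f}$ ($y{\left(f \right)} = -4 + \frac{f + 62}{f + f} = -4 + \frac{62 + f}{2 f}$)
$X + y{\left(-8 + \left(10 - 46\right) \right)} = - \frac{27349435}{13175323} - \left(\frac{7}{2} - \frac{31}{-8 + \left(10 - 46\right)}\right) = - \frac{27349435}{13175323} - \left(\frac{7}{2} - \frac{31}{-8 - 36}\right) = - \frac{27349435}{13175323} - \left(\frac{7}{2} - \frac{31}{-44}\right) = - \frac{27349435}{13175323} + \left(- \frac{7}{2} + 31 \left(- \frac{1}{44}\right)\right) = - \frac{27349435}{13175323} - \frac{185}{44} = - \frac{3640809895}{579714212}$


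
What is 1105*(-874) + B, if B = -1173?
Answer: -966943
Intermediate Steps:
1105*(-874) + B = 1105*(-874) - 1173 = -965770 - 1173 = -966943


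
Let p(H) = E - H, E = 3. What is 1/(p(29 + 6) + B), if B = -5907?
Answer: -1/5939 ≈ -0.00016838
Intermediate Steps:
p(H) = 3 - H
1/(p(29 + 6) + B) = 1/((3 - (29 + 6)) - 5907) = 1/((3 - 1*35) - 5907) = 1/((3 - 35) - 5907) = 1/(-32 - 5907) = 1/(-5939) = -1/5939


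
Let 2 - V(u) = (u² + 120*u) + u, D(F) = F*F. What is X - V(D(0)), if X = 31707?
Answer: 31705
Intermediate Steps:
D(F) = F²
V(u) = 2 - u² - 121*u (V(u) = 2 - ((u² + 120*u) + u) = 2 - (u² + 121*u) = 2 + (-u² - 121*u) = 2 - u² - 121*u)
X - V(D(0)) = 31707 - (2 - (0²)² - 121*0²) = 31707 - (2 - 1*0² - 121*0) = 31707 - (2 - 1*0 + 0) = 31707 - (2 + 0 + 0) = 31707 - 1*2 = 31707 - 2 = 31705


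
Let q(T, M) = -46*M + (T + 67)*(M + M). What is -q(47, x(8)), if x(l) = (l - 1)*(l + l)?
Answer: -20384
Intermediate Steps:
x(l) = 2*l*(-1 + l) (x(l) = (-1 + l)*(2*l) = 2*l*(-1 + l))
q(T, M) = -46*M + 2*M*(67 + T) (q(T, M) = -46*M + (67 + T)*(2*M) = -46*M + 2*M*(67 + T))
-q(47, x(8)) = -2*2*8*(-1 + 8)*(44 + 47) = -2*2*8*7*91 = -2*112*91 = -1*20384 = -20384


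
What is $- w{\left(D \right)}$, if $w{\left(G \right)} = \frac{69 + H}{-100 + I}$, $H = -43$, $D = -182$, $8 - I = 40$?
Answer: $\frac{13}{66} \approx 0.19697$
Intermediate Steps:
$I = -32$ ($I = 8 - 40 = -32$)
$w{\left(G \right)} = - \frac{13}{66}$ ($w{\left(G \right)} = \frac{69 - 43}{-100 - 32} = \frac{26}{-132} = 26 \left(- \frac{1}{132}\right) = - \frac{13}{66}$)
$- w{\left(D \right)} = \left(-1\right) \left(- \frac{13}{66}\right) = \frac{13}{66}$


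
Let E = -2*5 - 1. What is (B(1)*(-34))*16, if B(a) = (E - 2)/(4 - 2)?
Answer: 3536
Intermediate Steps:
E = -11 (E = -10 - 1 = -11)
B(a) = -13/2 (B(a) = (-11 - 2)/(4 - 2) = -13/2)
(B(1)*(-34))*16 = -13/2*(-34)*16 = 221*16 = 3536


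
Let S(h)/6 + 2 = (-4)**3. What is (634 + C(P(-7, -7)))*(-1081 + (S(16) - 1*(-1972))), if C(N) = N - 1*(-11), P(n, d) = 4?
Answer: 321255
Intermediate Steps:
S(h) = -396 (S(h) = -12 + 6*(-4)**3 = -12 + 6*(-64) = -12 - 384 = -396)
C(N) = 11 + N (C(N) = N + 11 = 11 + N)
(634 + C(P(-7, -7)))*(-1081 + (S(16) - 1*(-1972))) = (634 + (11 + 4))*(-1081 + (-396 - 1*(-1972))) = (634 + 15)*(-1081 + (-396 + 1972)) = 649*(-1081 + 1576) = 649*495 = 321255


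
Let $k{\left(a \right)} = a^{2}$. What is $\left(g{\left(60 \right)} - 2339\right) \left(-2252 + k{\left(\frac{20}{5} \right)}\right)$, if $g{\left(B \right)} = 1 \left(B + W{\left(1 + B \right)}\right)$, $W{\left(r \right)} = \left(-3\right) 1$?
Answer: $5102552$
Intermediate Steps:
$W{\left(r \right)} = -3$
$g{\left(B \right)} = -3 + B$ ($g{\left(B \right)} = 1 \left(B - 3\right) = 1 \left(-3 + B\right) = -3 + B$)
$\left(g{\left(60 \right)} - 2339\right) \left(-2252 + k{\left(\frac{20}{5} \right)}\right) = \left(\left(-3 + 60\right) - 2339\right) \left(-2252 + \left(\frac{20}{5}\right)^{2}\right) = \left(57 - 2339\right) \left(-2252 + \left(20 \cdot \frac{1}{5}\right)^{2}\right) = - 2282 \left(-2252 + 4^{2}\right) = - 2282 \left(-2252 + 16\right) = \left(-2282\right) \left(-2236\right) = 5102552$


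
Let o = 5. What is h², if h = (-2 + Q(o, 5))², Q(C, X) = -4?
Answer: 1296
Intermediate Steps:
h = 36 (h = (-2 - 4)² = (-6)² = 36)
h² = 36² = 1296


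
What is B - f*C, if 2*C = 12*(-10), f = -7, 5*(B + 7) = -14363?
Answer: -16498/5 ≈ -3299.6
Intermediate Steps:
B = -14398/5 (B = -7 + (1/5)*(-14363) = -7 - 14363/5 = -14398/5 ≈ -2879.6)
C = -60 (C = (12*(-10))/2 = (1/2)*(-120) = -60)
B - f*C = -14398/5 - (-7)*(-60) = -14398/5 - 1*420 = -14398/5 - 420 = -16498/5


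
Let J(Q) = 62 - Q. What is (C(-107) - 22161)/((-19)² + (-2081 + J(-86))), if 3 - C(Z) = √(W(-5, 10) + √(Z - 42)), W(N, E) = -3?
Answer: 3693/262 + √(-3 + I*√149)/1572 ≈ 14.097 + 0.0017749*I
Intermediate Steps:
C(Z) = 3 - √(-3 + √(-42 + Z)) (C(Z) = 3 - √(-3 + √(Z - 42)) = 3 - √(-3 + √(-42 + Z)))
(C(-107) - 22161)/((-19)² + (-2081 + J(-86))) = ((3 - √(-3 + √(-42 - 107))) - 22161)/((-19)² + (-2081 + (62 - 1*(-86)))) = ((3 - √(-3 + √(-149))) - 22161)/(361 + (-2081 + (62 + 86))) = ((3 - √(-3 + I*√149)) - 22161)/(361 + (-2081 + 148)) = (-22158 - √(-3 + I*√149))/(361 - 1933) = (-22158 - √(-3 + I*√149))/(-1572) = (-22158 - √(-3 + I*√149))*(-1/1572) = 3693/262 + √(-3 + I*√149)/1572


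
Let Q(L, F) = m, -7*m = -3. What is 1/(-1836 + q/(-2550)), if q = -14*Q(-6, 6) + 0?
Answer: -425/780299 ≈ -0.00054466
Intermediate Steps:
m = 3/7 (m = -⅐*(-3) = 3/7 ≈ 0.42857)
Q(L, F) = 3/7
q = -6 (q = -14*3/7 + 0 = -6 + 0 = -6)
1/(-1836 + q/(-2550)) = 1/(-1836 - 6/(-2550)) = 1/(-1836 - 6*(-1/2550)) = 1/(-1836 + 1/425) = 1/(-780299/425) = -425/780299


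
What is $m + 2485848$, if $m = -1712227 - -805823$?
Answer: $1579444$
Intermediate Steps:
$m = -906404$ ($m = -1712227 + 805823 = -906404$)
$m + 2485848 = -906404 + 2485848 = 1579444$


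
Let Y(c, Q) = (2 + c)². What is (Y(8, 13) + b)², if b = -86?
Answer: 196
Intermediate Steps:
(Y(8, 13) + b)² = ((2 + 8)² - 86)² = (10² - 86)² = (100 - 86)² = 14² = 196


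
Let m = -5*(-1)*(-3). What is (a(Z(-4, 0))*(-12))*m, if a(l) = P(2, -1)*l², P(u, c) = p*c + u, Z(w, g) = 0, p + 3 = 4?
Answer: 0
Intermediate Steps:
p = 1 (p = -3 + 4 = 1)
P(u, c) = c + u (P(u, c) = 1*c + u = c + u)
a(l) = l² (a(l) = (-1 + 2)*l² = 1*l² = l²)
m = -15 (m = 5*(-3) = -15)
(a(Z(-4, 0))*(-12))*m = (0²*(-12))*(-15) = (0*(-12))*(-15) = 0*(-15) = 0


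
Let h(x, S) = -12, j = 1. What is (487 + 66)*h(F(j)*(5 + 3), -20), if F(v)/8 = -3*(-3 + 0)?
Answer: -6636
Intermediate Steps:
F(v) = 72 (F(v) = 8*(-3*(-3 + 0)) = 8*(-3*(-3)) = 8*9 = 72)
(487 + 66)*h(F(j)*(5 + 3), -20) = (487 + 66)*(-12) = 553*(-12) = -6636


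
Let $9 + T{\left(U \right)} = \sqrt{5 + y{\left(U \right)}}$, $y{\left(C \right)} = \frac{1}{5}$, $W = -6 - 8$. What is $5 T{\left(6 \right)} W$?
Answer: $630 - 14 \sqrt{130} \approx 470.38$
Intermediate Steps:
$W = -14$ ($W = -6 - 8 = -14$)
$y{\left(C \right)} = \frac{1}{5}$
$T{\left(U \right)} = -9 + \frac{\sqrt{130}}{5}$ ($T{\left(U \right)} = -9 + \sqrt{5 + \frac{1}{5}} = -9 + \sqrt{\frac{26}{5}} = -9 + \frac{\sqrt{130}}{5}$)
$5 T{\left(6 \right)} W = 5 \left(-9 + \frac{\sqrt{130}}{5}\right) \left(-14\right) = \left(-45 + \sqrt{130}\right) \left(-14\right) = 630 - 14 \sqrt{130}$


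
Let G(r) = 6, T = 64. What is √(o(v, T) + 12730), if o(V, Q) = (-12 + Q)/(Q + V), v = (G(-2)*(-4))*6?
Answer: √1272935/10 ≈ 112.82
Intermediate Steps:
v = -144 (v = (6*(-4))*6 = -24*6 = -144)
o(V, Q) = (-12 + Q)/(Q + V)
√(o(v, T) + 12730) = √((-12 + 64)/(64 - 144) + 12730) = √(52/(-80) + 12730) = √(-1/80*52 + 12730) = √(-13/20 + 12730) = √(254587/20) = √1272935/10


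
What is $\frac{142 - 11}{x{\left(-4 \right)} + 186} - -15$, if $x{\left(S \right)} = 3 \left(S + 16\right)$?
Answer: $\frac{3461}{222} \approx 15.59$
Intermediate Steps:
$x{\left(S \right)} = 48 + 3 S$ ($x{\left(S \right)} = 3 \left(16 + S\right) = 48 + 3 S$)
$\frac{142 - 11}{x{\left(-4 \right)} + 186} - -15 = \frac{142 - 11}{\left(48 + 3 \left(-4\right)\right) + 186} - -15 = \frac{131}{\left(48 - 12\right) + 186} + 15 = \frac{131}{36 + 186} + 15 = \frac{131}{222} + 15 = \frac{3461}{222}$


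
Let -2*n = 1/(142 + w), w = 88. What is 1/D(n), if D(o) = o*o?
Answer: 211600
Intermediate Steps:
n = -1/460 (n = -1/(2*(142 + 88)) = -½/230 = -½*1/230 = -1/460 ≈ -0.0021739)
D(o) = o²
1/D(n) = 1/((-1/460)²) = 1/(1/211600) = 211600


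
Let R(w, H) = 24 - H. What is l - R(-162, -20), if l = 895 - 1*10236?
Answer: -9385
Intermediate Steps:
l = -9341 (l = 895 - 10236 = -9341)
l - R(-162, -20) = -9341 - (24 - 1*(-20)) = -9341 - (24 + 20) = -9341 - 1*44 = -9341 - 44 = -9385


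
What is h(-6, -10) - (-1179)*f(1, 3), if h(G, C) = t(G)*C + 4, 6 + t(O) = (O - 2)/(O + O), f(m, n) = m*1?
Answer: 3709/3 ≈ 1236.3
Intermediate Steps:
f(m, n) = m
t(O) = -6 + (-2 + O)/(2*O) (t(O) = -6 + (O - 2)/(O + O) = -6 + (-2 + O)/((2*O)) = -6 + (-2 + O)*(1/(2*O)) = -6 + (-2 + O)/(2*O))
h(G, C) = 4 + C*(-11/2 - 1/G) (h(G, C) = (-11/2 - 1/G)*C + 4 = C*(-11/2 - 1/G) + 4 = 4 + C*(-11/2 - 1/G))
h(-6, -10) - (-1179)*f(1, 3) = (4 - 11/2*(-10) - 1*(-10)/(-6)) - (-1179) = (4 + 55 - 1*(-10)*(-⅙)) - 131*(-9) = (4 + 55 - 5/3) + 1179 = 172/3 + 1179 = 3709/3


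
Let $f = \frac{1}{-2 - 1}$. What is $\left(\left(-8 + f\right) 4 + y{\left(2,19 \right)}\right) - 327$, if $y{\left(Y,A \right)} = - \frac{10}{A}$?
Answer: $- \frac{20569}{57} \approx -360.86$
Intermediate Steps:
$f = - \frac{1}{3}$ ($f = \frac{1}{-3} = - \frac{1}{3} \approx -0.33333$)
$\left(\left(-8 + f\right) 4 + y{\left(2,19 \right)}\right) - 327 = \left(\left(-8 - \frac{1}{3}\right) 4 - \frac{10}{19}\right) - 327 = \left(\left(- \frac{25}{3}\right) 4 - \frac{10}{19}\right) - 327 = \left(- \frac{100}{3} - \frac{10}{19}\right) - 327 = - \frac{1930}{57} - 327 = - \frac{20569}{57}$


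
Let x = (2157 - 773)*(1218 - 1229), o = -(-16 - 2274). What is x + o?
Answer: -12934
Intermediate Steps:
o = 2290 (o = -1*(-2290) = 2290)
x = -15224 (x = 1384*(-11) = -15224)
x + o = -15224 + 2290 = -12934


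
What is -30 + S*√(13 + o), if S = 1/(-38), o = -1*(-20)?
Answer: -30 - √33/38 ≈ -30.151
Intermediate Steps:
o = 20
S = -1/38 ≈ -0.026316
-30 + S*√(13 + o) = -30 - √(13 + 20)/38 = -30 - √33/38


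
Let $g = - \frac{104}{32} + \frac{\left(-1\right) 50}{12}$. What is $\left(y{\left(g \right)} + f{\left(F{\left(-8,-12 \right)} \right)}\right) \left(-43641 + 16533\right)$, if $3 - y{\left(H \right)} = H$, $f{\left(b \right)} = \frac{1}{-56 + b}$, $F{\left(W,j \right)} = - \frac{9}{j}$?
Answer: $- \frac{62296443}{221} \approx -2.8188 \cdot 10^{5}$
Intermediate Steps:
$g = - \frac{89}{12}$ ($g = \left(-104\right) \frac{1}{32} - \frac{25}{6} = - \frac{13}{4} - \frac{25}{6} = - \frac{89}{12} \approx -7.4167$)
$y{\left(H \right)} = 3 - H$
$\left(y{\left(g \right)} + f{\left(F{\left(-8,-12 \right)} \right)}\right) \left(-43641 + 16533\right) = \left(\left(3 - - \frac{89}{12}\right) + \frac{1}{-56 - \frac{9}{-12}}\right) \left(-43641 + 16533\right) = \left(\left(3 + \frac{89}{12}\right) + \frac{1}{-56 - - \frac{3}{4}}\right) \left(-27108\right) = \left(\frac{125}{12} + \frac{1}{-56 + \frac{3}{4}}\right) \left(-27108\right) = \left(\frac{125}{12} + \frac{1}{- \frac{221}{4}}\right) \left(-27108\right) = \left(\frac{125}{12} - \frac{4}{221}\right) \left(-27108\right) = \frac{27577}{2652} \left(-27108\right) = - \frac{62296443}{221}$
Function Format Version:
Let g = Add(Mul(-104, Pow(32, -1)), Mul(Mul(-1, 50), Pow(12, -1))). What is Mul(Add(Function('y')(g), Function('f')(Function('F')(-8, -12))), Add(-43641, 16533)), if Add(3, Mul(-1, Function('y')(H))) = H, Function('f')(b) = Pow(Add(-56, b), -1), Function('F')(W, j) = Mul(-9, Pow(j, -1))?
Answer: Rational(-62296443, 221) ≈ -2.8188e+5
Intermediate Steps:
g = Rational(-89, 12) (g = Add(Mul(-104, Rational(1, 32)), Mul(-50, Rational(1, 12))) = Add(Rational(-13, 4), Rational(-25, 6)) = Rational(-89, 12) ≈ -7.4167)
Function('y')(H) = Add(3, Mul(-1, H))
Mul(Add(Function('y')(g), Function('f')(Function('F')(-8, -12))), Add(-43641, 16533)) = Mul(Add(Add(3, Mul(-1, Rational(-89, 12))), Pow(Add(-56, Mul(-9, Pow(-12, -1))), -1)), Add(-43641, 16533)) = Mul(Add(Add(3, Rational(89, 12)), Pow(Add(-56, Mul(-9, Rational(-1, 12))), -1)), -27108) = Mul(Add(Rational(125, 12), Pow(Add(-56, Rational(3, 4)), -1)), -27108) = Mul(Add(Rational(125, 12), Pow(Rational(-221, 4), -1)), -27108) = Mul(Add(Rational(125, 12), Rational(-4, 221)), -27108) = Mul(Rational(27577, 2652), -27108) = Rational(-62296443, 221)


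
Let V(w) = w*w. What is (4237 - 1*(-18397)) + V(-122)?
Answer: 37518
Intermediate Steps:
V(w) = w²
(4237 - 1*(-18397)) + V(-122) = (4237 - 1*(-18397)) + (-122)² = (4237 + 18397) + 14884 = 22634 + 14884 = 37518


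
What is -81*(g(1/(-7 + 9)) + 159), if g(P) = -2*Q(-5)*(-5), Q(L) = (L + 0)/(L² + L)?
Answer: -25353/2 ≈ -12677.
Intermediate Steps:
Q(L) = L/(L + L²)
g(P) = -5/2 (g(P) = -2/(1 - 5)*(-5) = -2/(-4)*(-5) = -2*(-¼)*(-5) = (½)*(-5) = -5/2)
-81*(g(1/(-7 + 9)) + 159) = -81*(-5/2 + 159) = -81*313/2 = -25353/2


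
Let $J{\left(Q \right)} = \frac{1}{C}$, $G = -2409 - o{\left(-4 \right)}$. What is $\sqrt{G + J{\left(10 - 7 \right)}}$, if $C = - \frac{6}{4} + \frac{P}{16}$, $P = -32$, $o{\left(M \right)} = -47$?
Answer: $\frac{2 i \sqrt{28938}}{7} \approx 48.603 i$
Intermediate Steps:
$C = - \frac{7}{2}$ ($C = - \frac{6}{4} - \frac{32}{16} = \left(-6\right) \frac{1}{4} - 2 = - \frac{3}{2} - 2 = - \frac{7}{2} \approx -3.5$)
$G = -2362$ ($G = -2409 - -47 = -2409 + 47 = -2362$)
$J{\left(Q \right)} = - \frac{2}{7}$ ($J{\left(Q \right)} = \frac{1}{- \frac{7}{2}} = - \frac{2}{7}$)
$\sqrt{G + J{\left(10 - 7 \right)}} = \sqrt{-2362 - \frac{2}{7}} = \sqrt{- \frac{16536}{7}} = \frac{2 i \sqrt{28938}}{7}$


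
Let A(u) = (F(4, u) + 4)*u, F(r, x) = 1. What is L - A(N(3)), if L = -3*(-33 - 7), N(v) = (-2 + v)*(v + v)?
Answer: 90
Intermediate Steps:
N(v) = 2*v*(-2 + v) (N(v) = (-2 + v)*(2*v) = 2*v*(-2 + v))
L = 120 (L = -3*(-40) = 120)
A(u) = 5*u (A(u) = (1 + 4)*u = 5*u)
L - A(N(3)) = 120 - 5*2*3*(-2 + 3) = 120 - 5*2*3*1 = 120 - 5*6 = 120 - 1*30 = 120 - 30 = 90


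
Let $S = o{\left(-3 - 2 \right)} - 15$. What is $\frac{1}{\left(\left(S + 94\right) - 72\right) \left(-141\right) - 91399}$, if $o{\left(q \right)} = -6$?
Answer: $- \frac{1}{91540} \approx -1.0924 \cdot 10^{-5}$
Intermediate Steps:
$S = -21$ ($S = -6 - 15 = -21$)
$\frac{1}{\left(\left(S + 94\right) - 72\right) \left(-141\right) - 91399} = \frac{1}{\left(\left(-21 + 94\right) - 72\right) \left(-141\right) - 91399} = \frac{1}{\left(73 - 72\right) \left(-141\right) - 91399} = \frac{1}{1 \left(-141\right) - 91399} = \frac{1}{-141 - 91399} = \frac{1}{-91540} = - \frac{1}{91540}$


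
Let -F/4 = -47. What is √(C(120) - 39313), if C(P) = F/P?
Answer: I*√35380290/30 ≈ 198.27*I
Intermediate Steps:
F = 188 (F = -4*(-47) = 188)
C(P) = 188/P
√(C(120) - 39313) = √(188/120 - 39313) = √(188*(1/120) - 39313) = √(47/30 - 39313) = √(-1179343/30) = I*√35380290/30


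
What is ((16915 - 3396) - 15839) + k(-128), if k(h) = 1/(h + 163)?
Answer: -81199/35 ≈ -2320.0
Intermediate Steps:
k(h) = 1/(163 + h)
((16915 - 3396) - 15839) + k(-128) = ((16915 - 3396) - 15839) + 1/(163 - 128) = (13519 - 15839) + 1/35 = -2320 + 1/35 = -81199/35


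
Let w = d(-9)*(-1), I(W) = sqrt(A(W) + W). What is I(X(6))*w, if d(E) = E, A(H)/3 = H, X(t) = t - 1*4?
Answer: 18*sqrt(2) ≈ 25.456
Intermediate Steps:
X(t) = -4 + t (X(t) = t - 4 = -4 + t)
A(H) = 3*H
I(W) = 2*sqrt(W) (I(W) = sqrt(3*W + W) = sqrt(4*W) = 2*sqrt(W))
w = 9 (w = -9*(-1) = 9)
I(X(6))*w = (2*sqrt(-4 + 6))*9 = (2*sqrt(2))*9 = 18*sqrt(2)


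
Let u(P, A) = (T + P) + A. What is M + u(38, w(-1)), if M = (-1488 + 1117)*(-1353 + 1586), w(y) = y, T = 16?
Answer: -86390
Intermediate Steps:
u(P, A) = 16 + A + P (u(P, A) = (16 + P) + A = 16 + A + P)
M = -86443 (M = -371*233 = -86443)
M + u(38, w(-1)) = -86443 + (16 - 1 + 38) = -86443 + 53 = -86390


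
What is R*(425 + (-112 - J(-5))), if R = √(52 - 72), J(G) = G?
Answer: 636*I*√5 ≈ 1422.1*I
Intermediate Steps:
R = 2*I*√5 (R = √(-20) = 2*I*√5 ≈ 4.4721*I)
R*(425 + (-112 - J(-5))) = (2*I*√5)*(425 + (-112 - 1*(-5))) = (2*I*√5)*(425 + (-112 + 5)) = (2*I*√5)*(425 - 107) = (2*I*√5)*318 = 636*I*√5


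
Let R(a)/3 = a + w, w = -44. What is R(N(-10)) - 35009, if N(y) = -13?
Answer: -35180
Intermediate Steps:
R(a) = -132 + 3*a (R(a) = 3*(a - 44) = 3*(-44 + a) = -132 + 3*a)
R(N(-10)) - 35009 = (-132 + 3*(-13)) - 35009 = (-132 - 39) - 35009 = -171 - 35009 = -35180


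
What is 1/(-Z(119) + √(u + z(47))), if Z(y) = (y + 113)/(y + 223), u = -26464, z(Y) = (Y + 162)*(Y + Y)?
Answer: -9918/99689297 - 29241*I*√6818/199378594 ≈ -9.9489e-5 - 0.01211*I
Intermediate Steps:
z(Y) = 2*Y*(162 + Y) (z(Y) = (162 + Y)*(2*Y) = 2*Y*(162 + Y))
Z(y) = (113 + y)/(223 + y)
1/(-Z(119) + √(u + z(47))) = 1/(-(113 + 119)/(223 + 119) + √(-26464 + 2*47*(162 + 47))) = 1/(-232/342 + √(-26464 + 2*47*209)) = 1/(-232/342 + √(-26464 + 19646)) = 1/(-1*116/171 + √(-6818)) = 1/(-116/171 + I*√6818)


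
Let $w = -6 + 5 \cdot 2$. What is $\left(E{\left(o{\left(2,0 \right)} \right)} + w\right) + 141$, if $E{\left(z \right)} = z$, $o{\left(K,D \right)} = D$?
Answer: $145$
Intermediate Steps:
$w = 4$ ($w = -6 + 10 = 4$)
$\left(E{\left(o{\left(2,0 \right)} \right)} + w\right) + 141 = \left(0 + 4\right) + 141 = 4 + 141 = 145$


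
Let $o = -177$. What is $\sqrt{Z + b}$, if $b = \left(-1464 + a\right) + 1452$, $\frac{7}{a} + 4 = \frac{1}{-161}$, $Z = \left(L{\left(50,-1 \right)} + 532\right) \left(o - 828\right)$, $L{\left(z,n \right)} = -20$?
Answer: $\frac{i \sqrt{214075543215}}{645} \approx 717.34 i$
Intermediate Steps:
$Z = -514560$ ($Z = \left(-20 + 532\right) \left(-177 - 828\right) = 512 \left(-1005\right) = -514560$)
$a = - \frac{1127}{645}$ ($a = \frac{7}{-4 + \frac{1}{-161}} = \frac{7}{-4 - \frac{1}{161}} = \frac{7}{- \frac{645}{161}} = 7 \left(- \frac{161}{645}\right) = - \frac{1127}{645} \approx -1.7473$)
$b = - \frac{8867}{645}$ ($b = \left(-1464 - \frac{1127}{645}\right) + 1452 = - \frac{945407}{645} + 1452 = - \frac{8867}{645} \approx -13.747$)
$\sqrt{Z + b} = \sqrt{-514560 - \frac{8867}{645}} = \sqrt{- \frac{331900067}{645}} = \frac{i \sqrt{214075543215}}{645}$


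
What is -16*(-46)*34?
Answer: 25024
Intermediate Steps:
-16*(-46)*34 = 736*34 = 25024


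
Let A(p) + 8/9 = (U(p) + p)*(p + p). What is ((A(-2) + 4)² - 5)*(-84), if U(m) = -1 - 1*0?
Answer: -506548/27 ≈ -18761.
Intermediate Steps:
U(m) = -1 (U(m) = -1 + 0 = -1)
A(p) = -8/9 + 2*p*(-1 + p) (A(p) = -8/9 + (-1 + p)*(p + p) = -8/9 + (-1 + p)*(2*p) = -8/9 + 2*p*(-1 + p))
((A(-2) + 4)² - 5)*(-84) = (((-8/9 - 2*(-2) + 2*(-2)²) + 4)² - 5)*(-84) = (((-8/9 + 4 + 2*4) + 4)² - 5)*(-84) = (((-8/9 + 4 + 8) + 4)² - 5)*(-84) = ((100/9 + 4)² - 5)*(-84) = ((136/9)² - 5)*(-84) = (18496/81 - 5)*(-84) = (18091/81)*(-84) = -506548/27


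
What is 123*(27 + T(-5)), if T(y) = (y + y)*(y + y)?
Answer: 15621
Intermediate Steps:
T(y) = 4*y² (T(y) = (2*y)*(2*y) = 4*y²)
123*(27 + T(-5)) = 123*(27 + 4*(-5)²) = 123*(27 + 4*25) = 123*(27 + 100) = 123*127 = 15621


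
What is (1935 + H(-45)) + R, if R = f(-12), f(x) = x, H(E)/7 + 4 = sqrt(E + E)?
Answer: 1895 + 21*I*sqrt(10) ≈ 1895.0 + 66.408*I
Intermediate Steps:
H(E) = -28 + 7*sqrt(2)*sqrt(E) (H(E) = -28 + 7*sqrt(E + E) = -28 + 7*sqrt(2*E) = -28 + 7*(sqrt(2)*sqrt(E)) = -28 + 7*sqrt(2)*sqrt(E))
R = -12
(1935 + H(-45)) + R = (1935 + (-28 + 7*sqrt(2)*sqrt(-45))) - 12 = (1935 + (-28 + 7*sqrt(2)*(3*I*sqrt(5)))) - 12 = (1935 + (-28 + 21*I*sqrt(10))) - 12 = (1907 + 21*I*sqrt(10)) - 12 = 1895 + 21*I*sqrt(10)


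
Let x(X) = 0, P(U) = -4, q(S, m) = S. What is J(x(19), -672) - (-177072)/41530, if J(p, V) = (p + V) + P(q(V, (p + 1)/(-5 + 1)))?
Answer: -13948604/20765 ≈ -671.74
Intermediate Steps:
J(p, V) = -4 + V + p (J(p, V) = (p + V) - 4 = (V + p) - 4 = -4 + V + p)
J(x(19), -672) - (-177072)/41530 = (-4 - 672 + 0) - (-177072)/41530 = -676 - (-177072)/41530 = -676 - 1*(-88536/20765) = -676 + 88536/20765 = -13948604/20765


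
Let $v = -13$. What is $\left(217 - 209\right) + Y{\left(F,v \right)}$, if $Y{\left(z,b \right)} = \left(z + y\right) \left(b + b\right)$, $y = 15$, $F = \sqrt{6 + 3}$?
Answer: $-460$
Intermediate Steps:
$F = 3$ ($F = \sqrt{9} = 3$)
$Y{\left(z,b \right)} = 2 b \left(15 + z\right)$ ($Y{\left(z,b \right)} = \left(z + 15\right) \left(b + b\right) = \left(15 + z\right) 2 b = 2 b \left(15 + z\right)$)
$\left(217 - 209\right) + Y{\left(F,v \right)} = \left(217 - 209\right) + 2 \left(-13\right) \left(15 + 3\right) = 8 + 2 \left(-13\right) 18 = 8 - 468 = -460$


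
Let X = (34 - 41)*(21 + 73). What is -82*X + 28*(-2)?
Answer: 53900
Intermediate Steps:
X = -658 (X = -7*94 = -658)
-82*X + 28*(-2) = -82*(-658) + 28*(-2) = 53956 - 56 = 53900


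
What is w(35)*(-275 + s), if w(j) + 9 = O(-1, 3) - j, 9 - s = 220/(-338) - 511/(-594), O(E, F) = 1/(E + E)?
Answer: 2378408855/200772 ≈ 11846.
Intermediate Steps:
O(E, F) = 1/(2*E)
s = 882455/100386 (s = 9 - (220/(-338) - 511/(-594)) = 9 - (220*(-1/338) - 511*(-1/594)) = 9 - (-110/169 + 511/594) = 9 - 1*21019/100386 = 9 - 21019/100386 = 882455/100386 ≈ 8.7906)
w(j) = -19/2 - j (w(j) = -9 + ((½)/(-1) - j) = -9 + ((½)*(-1) - j) = -9 + (-½ - j) = -19/2 - j)
w(35)*(-275 + s) = (-19/2 - 1*35)*(-275 + 882455/100386) = (-19/2 - 35)*(-26723695/100386) = -89/2*(-26723695/100386) = 2378408855/200772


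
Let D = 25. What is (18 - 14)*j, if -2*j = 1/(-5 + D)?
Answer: -1/10 ≈ -0.10000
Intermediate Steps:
j = -1/40 (j = -1/(2*(-5 + 25)) = -1/2/20 = -1/2*1/20 = -1/40 ≈ -0.025000)
(18 - 14)*j = (18 - 14)*(-1/40) = 4*(-1/40) = -1/10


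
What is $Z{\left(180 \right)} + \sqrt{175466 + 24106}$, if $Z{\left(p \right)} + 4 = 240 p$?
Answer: $43196 + 2 \sqrt{49893} \approx 43643.0$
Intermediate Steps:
$Z{\left(p \right)} = -4 + 240 p$
$Z{\left(180 \right)} + \sqrt{175466 + 24106} = \left(-4 + 240 \cdot 180\right) + \sqrt{175466 + 24106} = \left(-4 + 43200\right) + \sqrt{199572} = 43196 + 2 \sqrt{49893}$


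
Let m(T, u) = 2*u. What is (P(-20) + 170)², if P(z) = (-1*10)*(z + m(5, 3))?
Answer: 96100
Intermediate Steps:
P(z) = -60 - 10*z (P(z) = (-1*10)*(z + 2*3) = -10*(z + 6) = -10*(6 + z) = -60 - 10*z)
(P(-20) + 170)² = ((-60 - 10*(-20)) + 170)² = ((-60 + 200) + 170)² = (140 + 170)² = 310² = 96100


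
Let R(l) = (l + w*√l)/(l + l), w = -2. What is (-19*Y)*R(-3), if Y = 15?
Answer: -285/2 - 95*I*√3 ≈ -142.5 - 164.54*I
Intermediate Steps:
R(l) = (l - 2*√l)/(2*l) (R(l) = (l - 2*√l)/(l + l) = (l - 2*√l)/((2*l)) = (l - 2*√l)*(1/(2*l)) = (l - 2*√l)/(2*l))
(-19*Y)*R(-3) = (-19*15)*(½ - 1/√(-3)) = -285*(½ - (-1)*I*√3/3) = -285*(½ + I*√3/3) = -285/2 - 95*I*√3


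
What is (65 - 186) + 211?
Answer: 90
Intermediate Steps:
(65 - 186) + 211 = -121 + 211 = 90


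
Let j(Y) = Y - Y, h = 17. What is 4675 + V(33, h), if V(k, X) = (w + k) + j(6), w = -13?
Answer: 4695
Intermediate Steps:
j(Y) = 0
V(k, X) = -13 + k (V(k, X) = (-13 + k) + 0 = -13 + k)
4675 + V(33, h) = 4675 + (-13 + 33) = 4675 + 20 = 4695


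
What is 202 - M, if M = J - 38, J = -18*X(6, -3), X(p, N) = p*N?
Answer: -84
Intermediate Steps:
X(p, N) = N*p
J = 324 (J = -(-54)*6 = -18*(-18) = 324)
M = 286 (M = 324 - 38 = 286)
202 - M = 202 - 1*286 = 202 - 286 = -84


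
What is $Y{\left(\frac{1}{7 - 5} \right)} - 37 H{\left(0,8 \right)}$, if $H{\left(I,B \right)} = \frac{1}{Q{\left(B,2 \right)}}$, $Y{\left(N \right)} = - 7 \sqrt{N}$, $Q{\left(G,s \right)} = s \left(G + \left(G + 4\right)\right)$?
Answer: $- \frac{37}{40} - \frac{7 \sqrt{2}}{2} \approx -5.8747$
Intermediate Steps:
$Q{\left(G,s \right)} = s \left(4 + 2 G\right)$ ($Q{\left(G,s \right)} = s \left(G + \left(4 + G\right)\right) = s \left(4 + 2 G\right)$)
$H{\left(I,B \right)} = \frac{1}{8 + 4 B}$ ($H{\left(I,B \right)} = \frac{1}{2 \cdot 2 \left(2 + B\right)} = \frac{1}{8 + 4 B}$)
$Y{\left(\frac{1}{7 - 5} \right)} - 37 H{\left(0,8 \right)} = - 7 \sqrt{\frac{1}{7 - 5}} - 37 \frac{1}{4 \left(2 + 8\right)} = - 7 \sqrt{\frac{1}{2}} - 37 \frac{1}{4 \cdot 10} = - \frac{7}{\sqrt{2}} - 37 \cdot \frac{1}{4} \cdot \frac{1}{10} = - 7 \frac{\sqrt{2}}{2} - \frac{37}{40} = - \frac{7 \sqrt{2}}{2} - \frac{37}{40} = - \frac{37}{40} - \frac{7 \sqrt{2}}{2}$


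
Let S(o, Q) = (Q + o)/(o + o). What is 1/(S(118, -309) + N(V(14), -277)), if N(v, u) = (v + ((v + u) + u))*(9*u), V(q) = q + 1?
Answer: 236/308294161 ≈ 7.6550e-7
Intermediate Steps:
S(o, Q) = (Q + o)/(2*o) (S(o, Q) = (Q + o)/((2*o)) = (Q + o)*(1/(2*o)) = (Q + o)/(2*o))
V(q) = 1 + q
N(v, u) = 9*u*(2*u + 2*v) (N(v, u) = (v + ((u + v) + u))*(9*u) = (v + (v + 2*u))*(9*u) = (2*u + 2*v)*(9*u) = 9*u*(2*u + 2*v))
1/(S(118, -309) + N(V(14), -277)) = 1/((½)*(-309 + 118)/118 + 18*(-277)*(-277 + (1 + 14))) = 1/((½)*(1/118)*(-191) + 18*(-277)*(-277 + 15)) = 1/(-191/236 + 18*(-277)*(-262)) = 1/(-191/236 + 1306332) = 1/(308294161/236) = 236/308294161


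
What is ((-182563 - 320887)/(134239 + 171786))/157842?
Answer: -10069/966071961 ≈ -1.0423e-5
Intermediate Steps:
((-182563 - 320887)/(134239 + 171786))/157842 = -503450/306025*(1/157842) = -503450*1/306025*(1/157842) = -20138/12241*1/157842 = -10069/966071961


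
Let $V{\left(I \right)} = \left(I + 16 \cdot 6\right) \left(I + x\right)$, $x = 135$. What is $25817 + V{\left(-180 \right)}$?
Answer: $29597$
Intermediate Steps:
$V{\left(I \right)} = \left(96 + I\right) \left(135 + I\right)$ ($V{\left(I \right)} = \left(I + 16 \cdot 6\right) \left(I + 135\right) = \left(I + 96\right) \left(135 + I\right) = \left(96 + I\right) \left(135 + I\right)$)
$25817 + V{\left(-180 \right)} = 25817 + \left(12960 + \left(-180\right)^{2} + 231 \left(-180\right)\right) = 25817 + \left(12960 + 32400 - 41580\right) = 25817 + 3780 = 29597$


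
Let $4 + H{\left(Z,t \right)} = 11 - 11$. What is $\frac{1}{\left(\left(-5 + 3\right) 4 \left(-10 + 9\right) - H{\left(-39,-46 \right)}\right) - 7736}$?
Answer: $- \frac{1}{7724} \approx -0.00012947$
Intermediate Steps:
$H{\left(Z,t \right)} = -4$ ($H{\left(Z,t \right)} = -4 + \left(11 - 11\right) = -4 + 0 = -4$)
$\frac{1}{\left(\left(-5 + 3\right) 4 \left(-10 + 9\right) - H{\left(-39,-46 \right)}\right) - 7736} = \frac{1}{\left(\left(-5 + 3\right) 4 \left(-10 + 9\right) - -4\right) - 7736} = \frac{1}{\left(\left(-2\right) 4 \left(-1\right) + 4\right) - 7736} = \frac{1}{\left(\left(-8\right) \left(-1\right) + 4\right) - 7736} = \frac{1}{\left(8 + 4\right) - 7736} = \frac{1}{12 - 7736} = \frac{1}{-7724} = - \frac{1}{7724}$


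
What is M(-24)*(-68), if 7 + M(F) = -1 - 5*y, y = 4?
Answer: 1904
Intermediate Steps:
M(F) = -28 (M(F) = -7 + (-1 - 5*4) = -7 + (-1 - 20) = -7 - 21 = -28)
M(-24)*(-68) = -28*(-68) = 1904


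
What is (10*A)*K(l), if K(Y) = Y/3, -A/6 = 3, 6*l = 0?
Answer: 0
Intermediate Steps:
l = 0 (l = (⅙)*0 = 0)
A = -18 (A = -6*3 = -18)
K(Y) = Y/3 (K(Y) = Y*(⅓) = Y/3)
(10*A)*K(l) = (10*(-18))*((⅓)*0) = -180*0 = 0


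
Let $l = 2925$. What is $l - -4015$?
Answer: $6940$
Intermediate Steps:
$l - -4015 = 2925 - -4015 = 2925 + 4015 = 6940$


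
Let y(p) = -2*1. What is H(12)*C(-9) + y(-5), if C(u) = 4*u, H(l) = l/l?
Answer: -38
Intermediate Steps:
H(l) = 1
y(p) = -2
H(12)*C(-9) + y(-5) = 1*(4*(-9)) - 2 = 1*(-36) - 2 = -36 - 2 = -38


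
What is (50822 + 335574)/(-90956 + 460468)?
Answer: 96599/92378 ≈ 1.0457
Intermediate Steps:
(50822 + 335574)/(-90956 + 460468) = 386396/369512 = 386396*(1/369512) = 96599/92378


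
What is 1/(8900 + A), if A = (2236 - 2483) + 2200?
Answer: 1/10853 ≈ 9.2140e-5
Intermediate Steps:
A = 1953 (A = -247 + 2200 = 1953)
1/(8900 + A) = 1/(8900 + 1953) = 1/10853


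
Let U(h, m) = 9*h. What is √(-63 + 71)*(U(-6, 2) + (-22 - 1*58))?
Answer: -268*√2 ≈ -379.01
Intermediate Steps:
√(-63 + 71)*(U(-6, 2) + (-22 - 1*58)) = √(-63 + 71)*(9*(-6) + (-22 - 1*58)) = √8*(-54 + (-22 - 58)) = (2*√2)*(-54 - 80) = (2*√2)*(-134) = -268*√2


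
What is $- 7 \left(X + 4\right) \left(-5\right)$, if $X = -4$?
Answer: $0$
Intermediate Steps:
$- 7 \left(X + 4\right) \left(-5\right) = - 7 \left(-4 + 4\right) \left(-5\right) = \left(-7\right) 0 \left(-5\right) = 0 \left(-5\right) = 0$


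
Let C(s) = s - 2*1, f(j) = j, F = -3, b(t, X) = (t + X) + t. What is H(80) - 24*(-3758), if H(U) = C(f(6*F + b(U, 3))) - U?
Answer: 90255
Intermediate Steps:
b(t, X) = X + 2*t (b(t, X) = (X + t) + t = X + 2*t)
C(s) = -2 + s (C(s) = s - 2 = -2 + s)
H(U) = -17 + U (H(U) = (-2 + (6*(-3) + (3 + 2*U))) - U = (-2 + (-18 + (3 + 2*U))) - U = (-2 + (-15 + 2*U)) - U = (-17 + 2*U) - U = -17 + U)
H(80) - 24*(-3758) = (-17 + 80) - 24*(-3758) = 63 - 1*(-90192) = 63 + 90192 = 90255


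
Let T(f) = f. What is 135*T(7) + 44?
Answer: 989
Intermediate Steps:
135*T(7) + 44 = 135*7 + 44 = 945 + 44 = 989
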